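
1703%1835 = 1703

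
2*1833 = 3666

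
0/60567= 0 = 0.00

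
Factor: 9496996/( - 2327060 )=-5^( - 1)*307^( - 1 )* 379^( - 1 )*1069^1*2221^1= -2374249/581765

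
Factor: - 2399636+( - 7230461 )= -9630097^1 = -9630097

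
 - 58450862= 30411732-88862594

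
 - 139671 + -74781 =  - 214452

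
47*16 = 752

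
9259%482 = 101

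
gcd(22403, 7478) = 1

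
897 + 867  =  1764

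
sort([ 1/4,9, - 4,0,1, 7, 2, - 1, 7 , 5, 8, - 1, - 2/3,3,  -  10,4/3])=[ - 10, - 4 , - 1, - 1,-2/3,0, 1/4, 1 , 4/3 , 2, 3,5, 7, 7,8, 9]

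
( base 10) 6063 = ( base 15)1be3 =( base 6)44023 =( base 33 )5IO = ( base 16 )17AF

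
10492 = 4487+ 6005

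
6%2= 0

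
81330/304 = 40665/152 = 267.53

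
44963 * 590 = 26528170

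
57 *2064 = 117648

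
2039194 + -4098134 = - 2058940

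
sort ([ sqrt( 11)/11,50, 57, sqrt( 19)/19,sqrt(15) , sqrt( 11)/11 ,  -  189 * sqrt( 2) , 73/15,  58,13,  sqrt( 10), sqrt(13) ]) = [ - 189*sqrt( 2), sqrt( 19 ) /19, sqrt( 11 )/11,  sqrt( 11 ) /11, sqrt( 10),sqrt( 13 ), sqrt(15),  73/15, 13,  50,  57 , 58]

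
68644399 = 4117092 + 64527307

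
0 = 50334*0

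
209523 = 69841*3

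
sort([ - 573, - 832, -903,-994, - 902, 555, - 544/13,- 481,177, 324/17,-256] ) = [ - 994,  -  903,  -  902, - 832, - 573, - 481,  -  256, - 544/13,324/17,177, 555] 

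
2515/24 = 2515/24=104.79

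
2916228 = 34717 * 84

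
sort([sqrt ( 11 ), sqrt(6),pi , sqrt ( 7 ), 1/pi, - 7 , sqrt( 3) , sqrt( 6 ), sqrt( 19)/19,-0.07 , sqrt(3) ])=[ - 7,-0.07,sqrt ( 19)/19, 1/pi, sqrt(3 ) , sqrt (3),sqrt(6),  sqrt(6 ) , sqrt(7 ) , pi, sqrt (11) ] 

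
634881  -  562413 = 72468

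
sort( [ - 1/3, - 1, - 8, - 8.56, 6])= [- 8.56, - 8,- 1, - 1/3,6 ]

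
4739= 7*677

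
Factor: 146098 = 2^1 * 17^1 * 4297^1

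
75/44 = 75/44 = 1.70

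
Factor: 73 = 73^1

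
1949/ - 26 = -1949/26=- 74.96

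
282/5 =282/5 = 56.40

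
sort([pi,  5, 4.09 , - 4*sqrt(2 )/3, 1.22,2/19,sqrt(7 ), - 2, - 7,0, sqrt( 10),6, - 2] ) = [ - 7, - 2, - 2, - 4*sqrt(2 )/3,0,2/19,1.22,sqrt (7 ),pi, sqrt(10 ),4.09,5,6]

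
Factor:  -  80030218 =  - 2^1*571^1*70079^1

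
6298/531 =6298/531 =11.86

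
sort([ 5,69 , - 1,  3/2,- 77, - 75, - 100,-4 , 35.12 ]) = [ - 100,  -  77, - 75, - 4, - 1, 3/2, 5,35.12,69] 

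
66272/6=11045+1/3=11045.33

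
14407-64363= -49956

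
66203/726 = 66203/726 = 91.19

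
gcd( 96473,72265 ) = 1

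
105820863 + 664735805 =770556668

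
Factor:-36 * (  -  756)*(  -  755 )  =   - 20548080 = - 2^4*3^5* 5^1*7^1*151^1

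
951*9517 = 9050667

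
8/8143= 8/8143 =0.00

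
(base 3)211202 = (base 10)614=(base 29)L5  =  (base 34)I2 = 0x266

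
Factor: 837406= 2^1*19^1*22037^1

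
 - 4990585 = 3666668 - 8657253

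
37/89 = 37/89 = 0.42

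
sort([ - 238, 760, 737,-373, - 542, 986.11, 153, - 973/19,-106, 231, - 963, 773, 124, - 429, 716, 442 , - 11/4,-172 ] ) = [ - 963,  -  542,  -  429, -373, - 238,- 172, - 106, - 973/19, - 11/4, 124, 153,231, 442,716,  737,760, 773,  986.11 ]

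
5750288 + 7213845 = 12964133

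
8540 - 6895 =1645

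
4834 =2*2417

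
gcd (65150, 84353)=1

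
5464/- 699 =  - 8 + 128/699 = - 7.82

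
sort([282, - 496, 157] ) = [ - 496, 157, 282] 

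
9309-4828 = 4481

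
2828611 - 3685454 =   -  856843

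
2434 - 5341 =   -  2907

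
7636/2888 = 2 + 465/722 = 2.64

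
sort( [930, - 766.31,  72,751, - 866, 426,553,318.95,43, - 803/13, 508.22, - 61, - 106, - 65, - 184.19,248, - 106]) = [ - 866,-766.31,  -  184.19, - 106, - 106, - 65, - 803/13 , - 61,43, 72, 248,318.95,  426, 508.22, 553,751,930 ]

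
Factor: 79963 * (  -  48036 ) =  - 2^2*3^1* 13^1 * 4003^1*6151^1 = -3841102668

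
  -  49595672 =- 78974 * 628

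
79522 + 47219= 126741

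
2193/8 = 2193/8 =274.12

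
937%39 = 1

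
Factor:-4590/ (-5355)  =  2^1*3^1*7^ ( - 1 ) = 6/7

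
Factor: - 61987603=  - 61987603^1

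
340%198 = 142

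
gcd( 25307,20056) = 1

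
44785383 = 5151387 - - 39633996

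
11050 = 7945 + 3105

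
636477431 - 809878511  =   - 173401080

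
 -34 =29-63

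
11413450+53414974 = 64828424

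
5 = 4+1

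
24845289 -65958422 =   -  41113133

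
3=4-1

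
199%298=199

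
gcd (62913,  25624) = 1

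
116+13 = 129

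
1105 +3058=4163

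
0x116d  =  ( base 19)c6f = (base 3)20010020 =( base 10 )4461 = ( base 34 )3t7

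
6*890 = 5340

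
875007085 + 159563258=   1034570343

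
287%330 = 287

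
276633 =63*4391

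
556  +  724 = 1280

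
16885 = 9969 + 6916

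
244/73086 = 122/36543 = 0.00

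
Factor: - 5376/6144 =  - 2^ ( -3)*7^1 = - 7/8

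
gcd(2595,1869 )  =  3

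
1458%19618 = 1458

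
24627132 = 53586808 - 28959676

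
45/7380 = 1/164 = 0.01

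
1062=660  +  402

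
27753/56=27753/56 = 495.59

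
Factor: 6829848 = 2^3 * 3^2*29^1*3271^1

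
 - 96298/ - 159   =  96298/159= 605.65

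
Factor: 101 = 101^1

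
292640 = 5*58528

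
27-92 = -65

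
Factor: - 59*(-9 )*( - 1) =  - 3^2*59^1 = -531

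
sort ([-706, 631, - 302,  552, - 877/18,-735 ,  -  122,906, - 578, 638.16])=[  -  735,  -  706 ,- 578 , - 302,-122 , - 877/18,  552, 631, 638.16,906 ] 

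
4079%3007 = 1072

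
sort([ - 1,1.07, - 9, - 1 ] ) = [ - 9, - 1 , - 1,  1.07 ] 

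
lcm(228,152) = 456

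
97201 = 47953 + 49248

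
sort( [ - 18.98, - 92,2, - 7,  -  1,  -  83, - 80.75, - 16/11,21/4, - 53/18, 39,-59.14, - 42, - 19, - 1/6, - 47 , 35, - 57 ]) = [ - 92 , - 83, - 80.75, - 59.14, - 57, - 47, - 42,  -  19, - 18.98, - 7, - 53/18, - 16/11, - 1, - 1/6,2,21/4, 35,39] 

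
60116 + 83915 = 144031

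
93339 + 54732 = 148071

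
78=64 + 14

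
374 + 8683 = 9057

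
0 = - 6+6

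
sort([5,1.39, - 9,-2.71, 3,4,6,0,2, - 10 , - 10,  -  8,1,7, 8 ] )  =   [ - 10, - 10, - 9, - 8, - 2.71,0,1, 1.39,  2,3,4,5,6,7, 8] 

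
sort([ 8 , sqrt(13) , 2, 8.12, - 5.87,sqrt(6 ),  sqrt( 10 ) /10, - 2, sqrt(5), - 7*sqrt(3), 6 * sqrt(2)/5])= [-7*sqrt( 3 ),-5.87, - 2,sqrt ( 10 ) /10, 6*sqrt( 2) /5,2, sqrt( 5), sqrt( 6), sqrt(13 ), 8, 8.12 ]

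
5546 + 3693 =9239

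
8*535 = 4280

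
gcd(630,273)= 21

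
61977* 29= 1797333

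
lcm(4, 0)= 0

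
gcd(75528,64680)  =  24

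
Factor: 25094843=37^1*43^1* 15773^1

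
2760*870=2401200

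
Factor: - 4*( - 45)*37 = 2^2*3^2*5^1*37^1 = 6660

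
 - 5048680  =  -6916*730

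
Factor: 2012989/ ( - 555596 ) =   -  2^( - 2)*11^1*138899^(- 1 )*182999^1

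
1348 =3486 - 2138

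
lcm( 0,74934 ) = 0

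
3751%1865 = 21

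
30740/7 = 4391 + 3/7 = 4391.43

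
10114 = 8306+1808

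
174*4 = 696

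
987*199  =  196413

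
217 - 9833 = -9616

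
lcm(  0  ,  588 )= 0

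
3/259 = 3/259  =  0.01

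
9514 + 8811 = 18325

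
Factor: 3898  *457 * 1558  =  2775399388 =2^2*19^1 * 41^1*457^1 * 1949^1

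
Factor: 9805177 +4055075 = 2^2*3^2 * 7^1* 55001^1 =13860252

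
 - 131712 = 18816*( - 7)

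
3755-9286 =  - 5531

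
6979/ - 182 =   -  997/26 = - 38.35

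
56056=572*98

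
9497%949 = 7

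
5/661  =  5/661= 0.01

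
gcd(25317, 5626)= 2813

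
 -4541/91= - 4541/91 = -49.90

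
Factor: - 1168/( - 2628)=4/9 = 2^2*3^( - 2)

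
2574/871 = 2+64/67 = 2.96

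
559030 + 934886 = 1493916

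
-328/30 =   -  164/15  =  -10.93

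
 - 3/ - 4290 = 1/1430 = 0.00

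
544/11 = 544/11 = 49.45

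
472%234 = 4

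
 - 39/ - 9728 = 39/9728 = 0.00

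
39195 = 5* 7839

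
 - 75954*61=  - 4633194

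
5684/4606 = 58/47 = 1.23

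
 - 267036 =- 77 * 3468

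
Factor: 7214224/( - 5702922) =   -  2^3*3^(-2 )*17^(-1)*19^2 * 1249^1*18637^( - 1 ) =-3607112/2851461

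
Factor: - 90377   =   - 7^1*12911^1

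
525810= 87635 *6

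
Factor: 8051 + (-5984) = 3^1*13^1 * 53^1 = 2067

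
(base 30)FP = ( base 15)21A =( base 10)475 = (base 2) 111011011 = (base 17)1ag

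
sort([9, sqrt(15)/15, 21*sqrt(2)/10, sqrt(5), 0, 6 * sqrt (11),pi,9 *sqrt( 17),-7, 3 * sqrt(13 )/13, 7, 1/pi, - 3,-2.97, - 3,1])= [ - 7, - 3, - 3, - 2.97, 0,  sqrt(15)/15, 1/pi, 3 *sqrt(13)/13 , 1, sqrt( 5 ),21*sqrt(2) /10, pi,7 , 9,6 * sqrt( 11) , 9*sqrt( 17 ) ] 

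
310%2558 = 310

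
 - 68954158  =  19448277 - 88402435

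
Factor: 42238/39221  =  2^1*7^1*13^( - 1)   =  14/13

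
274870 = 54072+220798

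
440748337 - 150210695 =290537642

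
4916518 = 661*7438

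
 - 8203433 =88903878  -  97107311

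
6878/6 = 3439/3 = 1146.33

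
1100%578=522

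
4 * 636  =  2544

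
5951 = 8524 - 2573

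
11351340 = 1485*7644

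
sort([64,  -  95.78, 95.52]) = [-95.78,64,  95.52]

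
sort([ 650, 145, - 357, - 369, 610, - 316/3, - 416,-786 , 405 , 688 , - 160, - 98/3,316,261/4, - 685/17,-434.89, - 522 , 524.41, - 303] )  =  [ - 786, - 522,  -  434.89, - 416, - 369, - 357, - 303, - 160, - 316/3, - 685/17, - 98/3,  261/4,145, 316, 405, 524.41, 610 , 650, 688] 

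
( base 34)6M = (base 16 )E2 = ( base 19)BH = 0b11100010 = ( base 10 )226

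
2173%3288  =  2173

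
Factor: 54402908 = 2^2*7^1*1942961^1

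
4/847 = 4/847 = 0.00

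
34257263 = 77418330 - 43161067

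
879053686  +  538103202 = 1417156888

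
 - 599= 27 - 626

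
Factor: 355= 5^1*71^1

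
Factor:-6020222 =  - 2^1 *13^1*231547^1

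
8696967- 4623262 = 4073705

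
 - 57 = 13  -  70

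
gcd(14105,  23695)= 35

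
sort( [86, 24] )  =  [24 , 86 ]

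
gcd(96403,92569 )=1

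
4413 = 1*4413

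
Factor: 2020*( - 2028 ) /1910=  - 409656/191  =  - 2^3*3^1*13^2 * 101^1*191^( - 1)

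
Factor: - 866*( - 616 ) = 533456 = 2^4*7^1*11^1*433^1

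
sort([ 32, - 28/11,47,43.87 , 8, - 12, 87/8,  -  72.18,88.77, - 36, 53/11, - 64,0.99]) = [ - 72.18, - 64, - 36, - 12, - 28/11,0.99,53/11,8,87/8, 32,43.87, 47, 88.77]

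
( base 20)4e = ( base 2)1011110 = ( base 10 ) 94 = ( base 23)42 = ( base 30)34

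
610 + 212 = 822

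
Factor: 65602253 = 73^1 * 898661^1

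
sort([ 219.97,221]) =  [219.97,221]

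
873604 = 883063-9459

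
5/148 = 5/148 = 0.03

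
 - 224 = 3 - 227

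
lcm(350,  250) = 1750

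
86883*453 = 39357999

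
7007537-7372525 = -364988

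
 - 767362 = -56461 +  - 710901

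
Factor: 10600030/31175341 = 2^1*5^1 * 7^1*613^( - 1)*50857^( - 1)*151429^1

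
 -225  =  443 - 668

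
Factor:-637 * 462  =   - 294294 = -2^1 * 3^1 * 7^3*11^1* 13^1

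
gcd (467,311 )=1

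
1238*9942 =12308196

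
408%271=137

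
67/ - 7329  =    -  67/7329 = - 0.01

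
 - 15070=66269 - 81339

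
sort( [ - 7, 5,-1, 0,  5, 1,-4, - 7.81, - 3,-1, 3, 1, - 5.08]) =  [ - 7.81,-7,- 5.08, - 4,-3, - 1 ,-1,  0,1,1, 3, 5,5 ]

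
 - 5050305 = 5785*(-873 )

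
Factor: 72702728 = 2^3*7^1*61^1 * 21283^1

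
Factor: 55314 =2^1 * 3^2*7^1*439^1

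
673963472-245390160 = 428573312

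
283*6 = 1698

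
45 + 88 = 133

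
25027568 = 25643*976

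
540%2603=540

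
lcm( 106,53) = 106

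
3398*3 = 10194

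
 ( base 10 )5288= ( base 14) 1CDA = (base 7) 21263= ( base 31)5fi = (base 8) 12250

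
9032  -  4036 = 4996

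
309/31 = 309/31 = 9.97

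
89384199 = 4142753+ 85241446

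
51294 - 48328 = 2966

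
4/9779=4/9779=0.00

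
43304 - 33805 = 9499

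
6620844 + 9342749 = 15963593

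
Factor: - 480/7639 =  - 2^5*3^1*5^1*7639^(- 1 )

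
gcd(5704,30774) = 46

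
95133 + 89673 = 184806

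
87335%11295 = 8270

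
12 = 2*6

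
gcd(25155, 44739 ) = 9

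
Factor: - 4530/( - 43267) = 2^1*3^1*5^1*7^( - 2)*151^1*883^( - 1)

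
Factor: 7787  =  13^1*599^1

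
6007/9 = 667 + 4/9 = 667.44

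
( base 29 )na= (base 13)401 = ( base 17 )25E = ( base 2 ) 1010100101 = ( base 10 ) 677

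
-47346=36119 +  - 83465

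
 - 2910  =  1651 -4561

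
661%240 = 181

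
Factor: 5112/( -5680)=  -  9/10 = - 2^(-1)*3^2*5^( - 1)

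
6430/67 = 6430/67 =95.97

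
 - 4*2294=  - 9176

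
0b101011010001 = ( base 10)2769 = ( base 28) 3EP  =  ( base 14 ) 101B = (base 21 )65i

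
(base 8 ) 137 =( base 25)3K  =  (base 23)43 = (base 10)95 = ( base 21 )4b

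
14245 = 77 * 185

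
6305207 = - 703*( - 8969 )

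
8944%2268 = 2140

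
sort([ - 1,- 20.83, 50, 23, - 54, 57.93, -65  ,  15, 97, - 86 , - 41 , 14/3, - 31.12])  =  [-86, - 65 , - 54,  -  41,  -  31.12, - 20.83,  -  1, 14/3,15, 23, 50, 57.93 , 97]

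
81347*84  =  6833148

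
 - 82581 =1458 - 84039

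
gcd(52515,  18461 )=1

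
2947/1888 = 2947/1888 = 1.56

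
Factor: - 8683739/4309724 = -2^( - 2)*191^ ( - 1 )*2287^1*3797^1*5641^(  -  1)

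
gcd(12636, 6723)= 81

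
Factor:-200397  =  -3^1*67^1*997^1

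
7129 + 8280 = 15409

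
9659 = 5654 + 4005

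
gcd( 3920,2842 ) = 98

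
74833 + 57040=131873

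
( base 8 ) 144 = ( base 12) 84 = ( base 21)4g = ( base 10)100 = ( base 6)244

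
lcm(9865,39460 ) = 39460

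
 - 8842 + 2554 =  - 6288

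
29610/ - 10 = -2961/1 = - 2961.00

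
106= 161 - 55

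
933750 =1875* 498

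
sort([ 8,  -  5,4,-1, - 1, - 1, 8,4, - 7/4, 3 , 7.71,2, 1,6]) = [ - 5, -7/4  , - 1, - 1, - 1, 1,2,3,4 , 4  ,  6, 7.71,8, 8] 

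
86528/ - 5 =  - 17306 + 2/5 = - 17305.60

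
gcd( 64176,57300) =2292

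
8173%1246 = 697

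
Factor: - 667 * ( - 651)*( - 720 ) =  - 2^4*3^3 * 5^1 * 7^1*23^1 * 29^1*31^1 = - 312636240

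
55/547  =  55/547 = 0.10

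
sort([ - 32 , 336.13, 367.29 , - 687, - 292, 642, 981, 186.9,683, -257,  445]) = [ - 687, - 292, - 257, - 32, 186.9,  336.13, 367.29, 445,  642 , 683, 981 ]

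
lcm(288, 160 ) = 1440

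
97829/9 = 97829/9 = 10869.89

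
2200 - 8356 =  - 6156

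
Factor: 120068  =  2^2*13^1*2309^1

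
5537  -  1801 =3736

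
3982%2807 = 1175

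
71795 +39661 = 111456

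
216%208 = 8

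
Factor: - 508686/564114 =-569^1 * 631^(-1) = -  569/631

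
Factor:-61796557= -239^1*258563^1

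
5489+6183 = 11672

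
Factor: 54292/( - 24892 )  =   - 127^( - 1)*277^1=- 277/127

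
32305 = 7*4615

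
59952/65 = 922  +  22/65 = 922.34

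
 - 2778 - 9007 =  - 11785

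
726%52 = 50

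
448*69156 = 30981888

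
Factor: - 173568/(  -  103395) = 512/305=2^9*5^( - 1 )*61^( - 1)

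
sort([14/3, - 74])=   [ - 74,14/3 ] 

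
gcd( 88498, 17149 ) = 1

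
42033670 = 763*55090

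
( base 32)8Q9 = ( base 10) 9033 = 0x2349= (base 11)6872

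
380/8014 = 190/4007  =  0.05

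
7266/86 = 3633/43 = 84.49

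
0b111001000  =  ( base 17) 19E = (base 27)GO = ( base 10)456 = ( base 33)dr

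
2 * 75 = 150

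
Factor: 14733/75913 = 3^2*1637^1 * 75913^( -1 )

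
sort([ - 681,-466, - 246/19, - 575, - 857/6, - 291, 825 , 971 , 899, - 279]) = [-681,- 575,-466, - 291,-279, - 857/6, - 246/19  ,  825, 899, 971 ] 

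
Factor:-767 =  - 13^1*59^1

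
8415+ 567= 8982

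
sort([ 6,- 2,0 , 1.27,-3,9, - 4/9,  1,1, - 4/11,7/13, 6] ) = [-3, - 2,  -  4/9 , - 4/11  ,  0,  7/13,1,1, 1.27,6,6, 9 ] 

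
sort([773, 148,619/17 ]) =[619/17,148,773 ] 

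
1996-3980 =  -1984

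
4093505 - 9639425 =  - 5545920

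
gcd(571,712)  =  1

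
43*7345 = 315835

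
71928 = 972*74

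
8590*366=3143940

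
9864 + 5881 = 15745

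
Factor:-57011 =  - 47^1*1213^1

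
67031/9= 7447 + 8/9 =7447.89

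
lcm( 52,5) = 260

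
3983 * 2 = 7966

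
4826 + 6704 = 11530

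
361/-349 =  - 2 + 337/349 = - 1.03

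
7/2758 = 1/394 = 0.00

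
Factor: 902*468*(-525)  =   - 2^3*3^3 *5^2 * 7^1*11^1 *13^1*41^1 = - 221621400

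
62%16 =14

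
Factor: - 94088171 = -19^1 * 43^1*115163^1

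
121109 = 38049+83060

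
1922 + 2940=4862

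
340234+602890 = 943124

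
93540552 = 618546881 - 525006329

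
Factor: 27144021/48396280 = 2^( - 3)*3^1*5^( - 1 )  *17^(- 1)*89^1 * 71171^ ( - 1)*101663^1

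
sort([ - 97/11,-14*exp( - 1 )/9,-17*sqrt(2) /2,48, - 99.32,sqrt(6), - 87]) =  [-99.32,  -  87, - 17*sqrt( 2) /2, - 97/11, - 14* exp( - 1) /9,sqrt( 6),48 ] 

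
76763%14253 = 5498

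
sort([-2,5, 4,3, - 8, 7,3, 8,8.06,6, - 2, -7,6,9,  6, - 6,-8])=[ - 8, - 8, - 7, - 6 , - 2, - 2, 3, 3 , 4, 5,6,  6,6, 7,8,8.06,9]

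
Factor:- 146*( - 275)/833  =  2^1*5^2*7^ (-2)*11^1 *17^ ( - 1)*73^1= 40150/833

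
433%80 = 33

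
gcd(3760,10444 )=4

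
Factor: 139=139^1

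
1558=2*779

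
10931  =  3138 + 7793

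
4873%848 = 633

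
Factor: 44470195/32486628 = 2^ ( - 2 ) * 3^(-1)*5^1*7^2 * 11^1*29^1*359^( - 1 )*569^1*7541^( - 1) 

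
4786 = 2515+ 2271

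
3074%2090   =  984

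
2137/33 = 2137/33 = 64.76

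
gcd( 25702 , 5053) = 1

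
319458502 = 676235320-356776818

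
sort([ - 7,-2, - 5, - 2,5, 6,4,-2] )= [ - 7,  -  5, - 2, - 2, - 2,4,  5,6]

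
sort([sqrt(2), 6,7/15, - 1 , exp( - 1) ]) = [-1, exp( - 1 ), 7/15, sqrt(2),6] 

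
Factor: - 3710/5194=-5/7  =  -5^1* 7^ ( - 1)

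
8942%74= 62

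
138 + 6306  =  6444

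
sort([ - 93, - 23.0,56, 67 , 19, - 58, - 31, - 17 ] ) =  [ - 93, - 58, - 31,-23.0, - 17, 19,  56, 67 ]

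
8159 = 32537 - 24378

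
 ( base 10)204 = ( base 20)A4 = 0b11001100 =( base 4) 3030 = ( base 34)60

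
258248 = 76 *3398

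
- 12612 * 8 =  - 100896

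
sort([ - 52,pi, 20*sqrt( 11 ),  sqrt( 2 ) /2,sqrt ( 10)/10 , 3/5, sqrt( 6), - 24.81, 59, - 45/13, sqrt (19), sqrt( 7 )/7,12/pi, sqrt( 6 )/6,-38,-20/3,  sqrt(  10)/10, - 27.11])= [ - 52 , - 38, - 27.11, - 24.81, - 20/3, -45/13,sqrt ( 10)/10 , sqrt(10)/10, sqrt(7) /7,  sqrt(6 ) /6, 3/5, sqrt ( 2 ) /2, sqrt( 6),pi,12/pi , sqrt (19) , 59,  20*sqrt (11)]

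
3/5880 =1/1960 =0.00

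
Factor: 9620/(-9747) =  - 2^2* 3^(-3)*5^1  *  13^1 * 19^(-2)*37^1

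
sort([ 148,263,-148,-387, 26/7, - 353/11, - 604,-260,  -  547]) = [ - 604, - 547,-387, - 260, - 148, - 353/11, 26/7,148  ,  263] 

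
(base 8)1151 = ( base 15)2b2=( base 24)11h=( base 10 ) 617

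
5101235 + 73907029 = 79008264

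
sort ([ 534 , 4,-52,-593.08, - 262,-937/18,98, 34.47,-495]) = [-593.08,-495 , - 262, - 937/18,-52, 4,  34.47,98, 534 ] 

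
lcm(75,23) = 1725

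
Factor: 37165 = 5^1 * 7433^1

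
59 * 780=46020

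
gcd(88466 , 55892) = 178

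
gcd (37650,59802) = 6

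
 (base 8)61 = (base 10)49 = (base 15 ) 34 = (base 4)301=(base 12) 41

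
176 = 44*4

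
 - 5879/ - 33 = 5879/33 = 178.15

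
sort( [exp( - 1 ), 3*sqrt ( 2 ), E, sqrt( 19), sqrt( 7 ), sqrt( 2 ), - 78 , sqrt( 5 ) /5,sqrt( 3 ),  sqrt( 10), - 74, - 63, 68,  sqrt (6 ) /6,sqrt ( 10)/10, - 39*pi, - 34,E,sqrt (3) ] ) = [- 39*pi, - 78, - 74, - 63, - 34,sqrt( 10)/10, exp( - 1 ),sqrt(6)/6, sqrt ( 5 ) /5, sqrt ( 2), sqrt(3 ), sqrt(3),sqrt (7),E,E , sqrt( 10 ),3* sqrt(2 ), sqrt (19 ), 68]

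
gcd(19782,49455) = 9891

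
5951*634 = 3772934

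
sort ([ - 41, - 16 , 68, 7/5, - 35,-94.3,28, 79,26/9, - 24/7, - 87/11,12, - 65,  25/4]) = [ - 94.3, - 65, - 41, - 35, - 16, - 87/11,- 24/7, 7/5,26/9,  25/4, 12,28, 68,79]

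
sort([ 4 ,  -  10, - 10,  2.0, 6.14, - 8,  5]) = [ -10,  -  10, - 8, 2.0,4,  5, 6.14]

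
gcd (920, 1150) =230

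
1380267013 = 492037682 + 888229331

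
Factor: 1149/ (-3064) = - 2^(- 3 )*3^1 = - 3/8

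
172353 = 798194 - 625841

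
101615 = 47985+53630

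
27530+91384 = 118914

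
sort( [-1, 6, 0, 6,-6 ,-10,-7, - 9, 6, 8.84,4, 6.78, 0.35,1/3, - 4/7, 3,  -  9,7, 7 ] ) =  [-10, - 9,-9, - 7, - 6, - 1, - 4/7, 0,  1/3, 0.35, 3,4 , 6, 6,6, 6.78, 7, 7, 8.84] 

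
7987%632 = 403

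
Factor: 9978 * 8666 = 2^2 * 3^1* 7^1 * 619^1*1663^1 =86469348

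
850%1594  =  850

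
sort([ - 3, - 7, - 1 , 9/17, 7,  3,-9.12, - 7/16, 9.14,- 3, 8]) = [ - 9.12,-7,-3, - 3,-1,-7/16, 9/17 , 3,7, 8, 9.14]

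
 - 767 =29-796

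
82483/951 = 82483/951  =  86.73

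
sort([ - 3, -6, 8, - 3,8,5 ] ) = [ - 6, - 3,-3 , 5,8, 8] 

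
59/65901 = 59/65901 = 0.00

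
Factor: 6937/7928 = 2^( - 3) * 7^1  =  7/8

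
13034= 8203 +4831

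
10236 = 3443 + 6793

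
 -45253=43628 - 88881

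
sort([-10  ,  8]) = [-10,8] 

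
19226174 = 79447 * 242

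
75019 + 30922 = 105941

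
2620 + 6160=8780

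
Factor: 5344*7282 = 38915008 = 2^6*11^1*167^1 * 331^1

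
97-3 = 94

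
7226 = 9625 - 2399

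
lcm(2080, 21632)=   108160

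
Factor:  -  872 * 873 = -2^3*3^2*97^1*  109^1= - 761256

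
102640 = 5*20528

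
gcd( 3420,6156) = 684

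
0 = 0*991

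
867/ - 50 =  - 18 + 33/50  =  - 17.34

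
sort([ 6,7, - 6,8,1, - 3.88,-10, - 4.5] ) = [-10, - 6, -4.5,-3.88,1,6,7,8]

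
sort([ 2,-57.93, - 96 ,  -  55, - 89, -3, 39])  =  [  -  96,  -  89, - 57.93 , - 55, - 3, 2,39 ]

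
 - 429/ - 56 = 429/56 = 7.66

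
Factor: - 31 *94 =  - 2^1*31^1*47^1= -2914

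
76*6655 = 505780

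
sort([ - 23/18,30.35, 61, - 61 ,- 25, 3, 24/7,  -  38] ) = [ - 61, - 38,-25 ,  -  23/18, 3, 24/7,30.35, 61 ] 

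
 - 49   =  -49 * 1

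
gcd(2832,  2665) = 1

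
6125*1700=10412500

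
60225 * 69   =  4155525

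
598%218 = 162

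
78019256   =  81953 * 952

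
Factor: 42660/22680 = 79/42=2^( - 1 )*3^( - 1)*7^( - 1)  *  79^1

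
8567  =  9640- 1073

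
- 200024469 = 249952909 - 449977378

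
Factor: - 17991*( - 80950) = 2^1*3^2*5^2* 1619^1*1999^1 =1456371450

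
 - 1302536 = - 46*28316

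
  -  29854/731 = -29854/731 = - 40.84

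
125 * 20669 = 2583625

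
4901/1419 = 3 + 644/1419 = 3.45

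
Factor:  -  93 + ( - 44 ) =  - 137^1=- 137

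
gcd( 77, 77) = 77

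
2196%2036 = 160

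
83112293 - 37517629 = 45594664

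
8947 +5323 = 14270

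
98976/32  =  3093 =3093.00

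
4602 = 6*767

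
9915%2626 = 2037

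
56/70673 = 56/70673 = 0.00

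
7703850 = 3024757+4679093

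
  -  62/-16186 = 31/8093 = 0.00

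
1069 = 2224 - 1155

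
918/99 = 9+3/11= 9.27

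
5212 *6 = 31272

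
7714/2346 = 3857/1173 = 3.29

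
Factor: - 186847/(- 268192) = 2^(-5)*17^( - 1)*379^1 = 379/544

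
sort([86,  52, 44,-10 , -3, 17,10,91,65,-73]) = [ - 73,-10,- 3, 10 , 17, 44,52, 65, 86 , 91 ] 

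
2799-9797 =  -6998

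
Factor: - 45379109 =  - 45379109^1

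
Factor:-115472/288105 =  - 2^4 * 3^( - 1 ) *5^(-1)*7^1*1031^1*19207^( - 1) 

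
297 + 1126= 1423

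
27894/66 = 422 +7/11 = 422.64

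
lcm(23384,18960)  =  701520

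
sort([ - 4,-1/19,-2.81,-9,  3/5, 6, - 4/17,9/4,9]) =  [ - 9, - 4, -2.81,-4/17, - 1/19,3/5,9/4, 6, 9]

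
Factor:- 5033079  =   - 3^2*559231^1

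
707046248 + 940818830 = 1647865078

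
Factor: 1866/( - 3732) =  - 2^ ( - 1)= - 1/2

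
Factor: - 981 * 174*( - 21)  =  2^1*3^4*7^1*29^1*109^1  =  3584574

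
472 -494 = -22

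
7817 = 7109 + 708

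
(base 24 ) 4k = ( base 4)1310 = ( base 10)116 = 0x74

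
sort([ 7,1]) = [ 1,  7]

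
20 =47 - 27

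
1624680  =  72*22565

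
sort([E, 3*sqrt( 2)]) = [ E,3*sqrt( 2 )]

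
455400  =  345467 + 109933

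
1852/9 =1852/9 = 205.78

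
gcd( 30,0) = 30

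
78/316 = 39/158=0.25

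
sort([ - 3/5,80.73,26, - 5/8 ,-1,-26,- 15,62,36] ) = [  -  26, - 15 , - 1, - 5/8, - 3/5,26, 36, 62,80.73]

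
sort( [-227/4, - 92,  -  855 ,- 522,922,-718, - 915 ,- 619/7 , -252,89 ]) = [-915, - 855, - 718, - 522, - 252, - 92 , - 619/7 , - 227/4,89, 922 ]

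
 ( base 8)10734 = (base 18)e20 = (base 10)4572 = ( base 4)1013130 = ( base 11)3487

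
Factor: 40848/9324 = 2^2*3^(-1)*7^(-1)*23^1= 92/21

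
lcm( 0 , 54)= 0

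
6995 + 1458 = 8453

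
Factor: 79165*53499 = 4235248335 = 3^1*5^1*17^1*71^1  *223^1 *1049^1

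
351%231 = 120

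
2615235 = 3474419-859184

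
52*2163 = 112476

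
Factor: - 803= - 11^1*73^1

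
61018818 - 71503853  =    -  10485035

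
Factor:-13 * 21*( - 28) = 2^2*3^1*7^2*13^1 = 7644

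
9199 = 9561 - 362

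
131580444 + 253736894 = 385317338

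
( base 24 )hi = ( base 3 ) 120210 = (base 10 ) 426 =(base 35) c6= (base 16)1AA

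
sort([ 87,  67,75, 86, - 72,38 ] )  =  [  -  72,38,67,75,86,87]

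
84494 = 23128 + 61366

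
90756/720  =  2521/20 = 126.05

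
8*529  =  4232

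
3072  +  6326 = 9398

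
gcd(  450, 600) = 150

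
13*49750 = 646750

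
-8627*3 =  - 25881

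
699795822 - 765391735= - 65595913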